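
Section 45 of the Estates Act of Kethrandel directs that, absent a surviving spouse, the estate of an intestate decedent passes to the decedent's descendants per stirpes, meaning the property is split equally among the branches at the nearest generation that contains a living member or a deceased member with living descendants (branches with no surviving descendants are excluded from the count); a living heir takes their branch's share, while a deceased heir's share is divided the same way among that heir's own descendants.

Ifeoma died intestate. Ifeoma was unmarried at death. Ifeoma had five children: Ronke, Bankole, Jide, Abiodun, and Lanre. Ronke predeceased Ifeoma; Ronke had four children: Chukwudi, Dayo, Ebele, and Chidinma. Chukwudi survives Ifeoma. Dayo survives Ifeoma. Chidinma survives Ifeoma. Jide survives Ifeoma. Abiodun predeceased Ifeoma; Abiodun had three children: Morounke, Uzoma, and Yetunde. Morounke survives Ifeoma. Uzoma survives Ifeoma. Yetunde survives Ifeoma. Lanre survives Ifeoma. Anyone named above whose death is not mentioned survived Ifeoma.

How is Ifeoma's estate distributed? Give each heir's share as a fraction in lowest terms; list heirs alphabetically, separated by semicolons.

Bankole 1/5; Chidinma 1/20; Chukwudi 1/20; Dayo 1/20; Ebele 1/20; Jide 1/5; Lanre 1/5; Morounke 1/15; Uzoma 1/15; Yetunde 1/15

There is no surviving spouse, so the entire estate passes to Ifeoma's descendants per stirpes.
The estate is divided into 5 equal shares of 1/5 among Ronke, Bankole, Jide, Abiodun, Lanre.
Ronke predeceased; the 1/5 allotted to Ronke's branch passes to Ronke's issue by representation.
The 1/5 is divided into 4 equal shares of 1/20 among Chukwudi, Dayo, Ebele, Chidinma.
Chukwudi is living and takes 1/20.
Dayo is living and takes 1/20.
Ebele is living and takes 1/20.
Chidinma is living and takes 1/20.
Bankole is living and takes 1/5.
Jide is living and takes 1/5.
Abiodun predeceased; the 1/5 allotted to Abiodun's branch passes to Abiodun's issue by representation.
The 1/5 is divided into 3 equal shares of 1/15 among Morounke, Uzoma, Yetunde.
Morounke is living and takes 1/15.
Uzoma is living and takes 1/15.
Yetunde is living and takes 1/15.
Lanre is living and takes 1/5.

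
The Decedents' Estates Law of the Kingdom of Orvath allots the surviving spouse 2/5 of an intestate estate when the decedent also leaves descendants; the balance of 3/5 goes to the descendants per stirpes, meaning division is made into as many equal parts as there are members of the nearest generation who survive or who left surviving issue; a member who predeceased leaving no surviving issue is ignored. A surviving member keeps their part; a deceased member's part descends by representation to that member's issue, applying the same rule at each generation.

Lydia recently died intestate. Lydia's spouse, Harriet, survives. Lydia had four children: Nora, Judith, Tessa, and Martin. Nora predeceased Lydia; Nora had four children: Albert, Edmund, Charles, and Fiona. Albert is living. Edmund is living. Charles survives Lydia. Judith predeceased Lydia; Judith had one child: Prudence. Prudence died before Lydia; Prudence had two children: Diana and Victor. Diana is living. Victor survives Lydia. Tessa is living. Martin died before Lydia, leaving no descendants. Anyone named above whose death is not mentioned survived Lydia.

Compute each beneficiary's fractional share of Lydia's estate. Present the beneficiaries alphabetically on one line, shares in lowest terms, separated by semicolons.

Albert 1/20; Charles 1/20; Diana 1/10; Edmund 1/20; Fiona 1/20; Harriet 2/5; Tessa 1/5; Victor 1/10

Harriet, as surviving spouse, takes 2/5.
The remaining 3/5 passes to Lydia's descendants per stirpes.
Martin left no surviving issue, so that branch lapses and is disregarded.
The 3/5 is divided into 3 equal shares of 1/5 among Nora, Judith, Tessa.
Nora predeceased; the 1/5 allotted to Nora's branch passes to Nora's issue by representation.
The 1/5 is divided into 4 equal shares of 1/20 among Albert, Edmund, Charles, Fiona.
Albert is living and takes 1/20.
Edmund is living and takes 1/20.
Charles is living and takes 1/20.
Fiona is living and takes 1/20.
Judith predeceased; the 1/5 allotted to Judith's branch passes to Judith's issue by representation.
Prudence's line is the sole branch at this level, so the full 1/5 passes to Prudence's issue by representation.
The 1/5 is divided into 2 equal shares of 1/10 among Diana, Victor.
Diana is living and takes 1/10.
Victor is living and takes 1/10.
Tessa is living and takes 1/5.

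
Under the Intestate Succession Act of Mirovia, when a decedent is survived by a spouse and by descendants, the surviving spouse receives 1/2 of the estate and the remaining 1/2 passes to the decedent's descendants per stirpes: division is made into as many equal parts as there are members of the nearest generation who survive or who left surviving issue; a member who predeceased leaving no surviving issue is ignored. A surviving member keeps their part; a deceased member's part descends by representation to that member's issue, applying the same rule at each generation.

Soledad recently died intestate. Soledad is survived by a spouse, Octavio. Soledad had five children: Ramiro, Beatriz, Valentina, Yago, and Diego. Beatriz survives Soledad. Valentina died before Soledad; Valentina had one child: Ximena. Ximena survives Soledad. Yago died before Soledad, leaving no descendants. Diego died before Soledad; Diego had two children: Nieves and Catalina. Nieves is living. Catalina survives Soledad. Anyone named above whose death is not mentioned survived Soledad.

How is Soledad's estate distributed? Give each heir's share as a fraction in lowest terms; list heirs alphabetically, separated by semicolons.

Beatriz 1/8; Catalina 1/16; Nieves 1/16; Octavio 1/2; Ramiro 1/8; Ximena 1/8

Octavio, as surviving spouse, takes 1/2.
The remaining 1/2 passes to Soledad's descendants per stirpes.
Yago left no surviving issue, so that branch lapses and is disregarded.
The 1/2 is divided into 4 equal shares of 1/8 among Ramiro, Beatriz, Valentina, Diego.
Ramiro is living and takes 1/8.
Beatriz is living and takes 1/8.
Valentina predeceased; the 1/8 allotted to Valentina's branch passes to Valentina's issue by representation.
Ximena is the sole taker at this level and receives the full 1/8.
Diego predeceased; the 1/8 allotted to Diego's branch passes to Diego's issue by representation.
The 1/8 is divided into 2 equal shares of 1/16 among Nieves, Catalina.
Nieves is living and takes 1/16.
Catalina is living and takes 1/16.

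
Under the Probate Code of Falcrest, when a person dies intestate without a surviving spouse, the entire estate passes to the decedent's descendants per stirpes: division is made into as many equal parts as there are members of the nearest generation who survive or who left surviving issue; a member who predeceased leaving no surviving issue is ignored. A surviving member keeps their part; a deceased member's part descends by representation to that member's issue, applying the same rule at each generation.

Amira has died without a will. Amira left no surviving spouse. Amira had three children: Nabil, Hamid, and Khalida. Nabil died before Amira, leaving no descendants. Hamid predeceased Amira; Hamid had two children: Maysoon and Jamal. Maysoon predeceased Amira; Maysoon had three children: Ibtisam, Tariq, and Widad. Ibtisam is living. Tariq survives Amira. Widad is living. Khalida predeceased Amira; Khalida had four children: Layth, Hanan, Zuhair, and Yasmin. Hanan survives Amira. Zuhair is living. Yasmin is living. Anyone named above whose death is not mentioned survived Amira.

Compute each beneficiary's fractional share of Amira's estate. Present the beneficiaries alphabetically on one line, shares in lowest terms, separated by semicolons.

Hanan 1/8; Ibtisam 1/12; Jamal 1/4; Layth 1/8; Tariq 1/12; Widad 1/12; Yasmin 1/8; Zuhair 1/8

There is no surviving spouse, so the entire estate passes to Amira's descendants per stirpes.
Nabil left no surviving issue, so that branch lapses and is disregarded.
The estate is divided into 2 equal shares of 1/2 among Hamid, Khalida.
Hamid predeceased; the 1/2 allotted to Hamid's branch passes to Hamid's issue by representation.
The 1/2 is divided into 2 equal shares of 1/4 among Maysoon, Jamal.
Maysoon predeceased; the 1/4 allotted to Maysoon's branch passes to Maysoon's issue by representation.
The 1/4 is divided into 3 equal shares of 1/12 among Ibtisam, Tariq, Widad.
Ibtisam is living and takes 1/12.
Tariq is living and takes 1/12.
Widad is living and takes 1/12.
Jamal is living and takes 1/4.
Khalida predeceased; the 1/2 allotted to Khalida's branch passes to Khalida's issue by representation.
The 1/2 is divided into 4 equal shares of 1/8 among Layth, Hanan, Zuhair, Yasmin.
Layth is living and takes 1/8.
Hanan is living and takes 1/8.
Zuhair is living and takes 1/8.
Yasmin is living and takes 1/8.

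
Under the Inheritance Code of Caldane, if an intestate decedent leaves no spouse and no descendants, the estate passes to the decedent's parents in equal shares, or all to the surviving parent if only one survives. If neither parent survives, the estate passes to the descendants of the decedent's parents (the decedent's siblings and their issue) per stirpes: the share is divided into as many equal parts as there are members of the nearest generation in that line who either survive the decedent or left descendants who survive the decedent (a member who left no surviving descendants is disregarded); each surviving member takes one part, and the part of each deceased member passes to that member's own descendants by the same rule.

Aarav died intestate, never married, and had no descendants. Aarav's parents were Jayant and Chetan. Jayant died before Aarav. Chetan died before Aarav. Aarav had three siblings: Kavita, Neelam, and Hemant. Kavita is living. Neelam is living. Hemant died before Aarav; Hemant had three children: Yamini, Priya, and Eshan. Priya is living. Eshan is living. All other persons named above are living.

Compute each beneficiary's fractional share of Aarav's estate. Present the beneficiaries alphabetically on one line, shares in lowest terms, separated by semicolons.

Neither parent survives and there are no descendants, so the estate passes to Aarav's siblings and their issue per stirpes.
The estate is divided into 3 equal shares of 1/3 among Kavita, Neelam, Hemant.
Kavita is living and takes 1/3.
Neelam is living and takes 1/3.
Hemant predeceased; the 1/3 allotted to Hemant's branch passes to Hemant's issue by representation.
The 1/3 is divided into 3 equal shares of 1/9 among Yamini, Priya, Eshan.
Yamini is living and takes 1/9.
Priya is living and takes 1/9.
Eshan is living and takes 1/9.

Eshan 1/9; Kavita 1/3; Neelam 1/3; Priya 1/9; Yamini 1/9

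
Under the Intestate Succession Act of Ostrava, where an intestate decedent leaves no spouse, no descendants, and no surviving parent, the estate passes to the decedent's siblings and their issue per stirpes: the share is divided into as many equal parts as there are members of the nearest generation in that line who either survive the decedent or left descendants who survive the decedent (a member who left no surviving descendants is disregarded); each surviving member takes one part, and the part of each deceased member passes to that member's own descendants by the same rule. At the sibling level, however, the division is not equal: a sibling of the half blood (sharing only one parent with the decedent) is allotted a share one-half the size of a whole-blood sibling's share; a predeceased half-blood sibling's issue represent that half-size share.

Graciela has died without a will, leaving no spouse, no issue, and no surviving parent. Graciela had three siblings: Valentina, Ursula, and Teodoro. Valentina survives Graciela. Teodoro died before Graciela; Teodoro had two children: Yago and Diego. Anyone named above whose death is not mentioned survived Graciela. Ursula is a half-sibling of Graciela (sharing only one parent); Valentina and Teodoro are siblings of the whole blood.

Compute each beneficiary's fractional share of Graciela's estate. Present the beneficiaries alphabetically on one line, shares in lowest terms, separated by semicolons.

No spouse, descendants, or parent survives, so the estate passes to Graciela's siblings per stirpes.
Half-blood siblings count for one-half the weight of whole-blood siblings at the initial division.
Dividing 1 in proportion to weights (total weight 5/2): Valentina (weight 1) → 2/5; Ursula (weight 1/2) → 1/5; Teodoro (weight 1) → 2/5.
Valentina is living and takes 2/5.
Ursula is living and takes 1/5.
Teodoro predeceased; the 2/5 allotted to Teodoro's branch passes to Teodoro's issue by representation.
The 2/5 is divided into 2 equal shares of 1/5 among Yago, Diego.
Yago is living and takes 1/5.
Diego is living and takes 1/5.

Diego 1/5; Ursula 1/5; Valentina 2/5; Yago 1/5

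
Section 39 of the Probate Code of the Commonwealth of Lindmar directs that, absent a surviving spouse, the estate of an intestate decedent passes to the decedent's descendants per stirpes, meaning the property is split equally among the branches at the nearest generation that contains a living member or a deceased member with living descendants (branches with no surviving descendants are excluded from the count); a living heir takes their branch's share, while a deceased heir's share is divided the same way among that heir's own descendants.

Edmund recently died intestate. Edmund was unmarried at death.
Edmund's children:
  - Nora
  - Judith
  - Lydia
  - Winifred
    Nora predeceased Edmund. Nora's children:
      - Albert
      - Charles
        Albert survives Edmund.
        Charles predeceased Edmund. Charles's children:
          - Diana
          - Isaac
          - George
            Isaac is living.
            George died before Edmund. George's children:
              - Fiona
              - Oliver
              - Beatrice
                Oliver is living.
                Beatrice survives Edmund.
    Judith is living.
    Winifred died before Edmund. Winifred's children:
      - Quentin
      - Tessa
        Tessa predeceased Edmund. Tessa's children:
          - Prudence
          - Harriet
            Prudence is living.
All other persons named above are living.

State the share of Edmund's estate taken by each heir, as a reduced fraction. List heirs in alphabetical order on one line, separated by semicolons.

Albert 1/8; Beatrice 1/72; Diana 1/24; Fiona 1/72; Harriet 1/16; Isaac 1/24; Judith 1/4; Lydia 1/4; Oliver 1/72; Prudence 1/16; Quentin 1/8

There is no surviving spouse, so the entire estate passes to Edmund's descendants per stirpes.
The estate is divided into 4 equal shares of 1/4 among Nora, Judith, Lydia, Winifred.
Nora predeceased; the 1/4 allotted to Nora's branch passes to Nora's issue by representation.
The 1/4 is divided into 2 equal shares of 1/8 among Albert, Charles.
Albert is living and takes 1/8.
Charles predeceased; the 1/8 allotted to Charles's branch passes to Charles's issue by representation.
The 1/8 is divided into 3 equal shares of 1/24 among Diana, Isaac, George.
Diana is living and takes 1/24.
Isaac is living and takes 1/24.
George predeceased; the 1/24 allotted to George's branch passes to George's issue by representation.
The 1/24 is divided into 3 equal shares of 1/72 among Fiona, Oliver, Beatrice.
Fiona is living and takes 1/72.
Oliver is living and takes 1/72.
Beatrice is living and takes 1/72.
Judith is living and takes 1/4.
Lydia is living and takes 1/4.
Winifred predeceased; the 1/4 allotted to Winifred's branch passes to Winifred's issue by representation.
The 1/4 is divided into 2 equal shares of 1/8 among Quentin, Tessa.
Quentin is living and takes 1/8.
Tessa predeceased; the 1/8 allotted to Tessa's branch passes to Tessa's issue by representation.
The 1/8 is divided into 2 equal shares of 1/16 among Prudence, Harriet.
Prudence is living and takes 1/16.
Harriet is living and takes 1/16.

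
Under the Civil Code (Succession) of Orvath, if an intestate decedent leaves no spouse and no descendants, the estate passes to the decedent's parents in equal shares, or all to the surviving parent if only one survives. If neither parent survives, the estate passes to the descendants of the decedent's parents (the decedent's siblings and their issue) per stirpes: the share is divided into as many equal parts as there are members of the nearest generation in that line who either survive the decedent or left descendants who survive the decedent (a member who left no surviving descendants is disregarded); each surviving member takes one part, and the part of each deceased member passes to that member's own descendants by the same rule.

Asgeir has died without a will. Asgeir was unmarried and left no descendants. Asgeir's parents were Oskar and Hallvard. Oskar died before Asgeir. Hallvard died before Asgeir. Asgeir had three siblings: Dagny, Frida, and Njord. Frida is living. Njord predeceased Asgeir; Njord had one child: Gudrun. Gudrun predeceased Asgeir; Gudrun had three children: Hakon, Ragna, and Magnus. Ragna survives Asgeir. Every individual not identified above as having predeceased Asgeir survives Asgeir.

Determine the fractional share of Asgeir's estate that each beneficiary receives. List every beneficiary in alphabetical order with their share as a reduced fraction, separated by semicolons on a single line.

Dagny 1/3; Frida 1/3; Hakon 1/9; Magnus 1/9; Ragna 1/9

Neither parent survives and there are no descendants, so the estate passes to Asgeir's siblings and their issue per stirpes.
The estate is divided into 3 equal shares of 1/3 among Dagny, Frida, Njord.
Dagny is living and takes 1/3.
Frida is living and takes 1/3.
Njord predeceased; the 1/3 allotted to Njord's branch passes to Njord's issue by representation.
Gudrun's line is the sole branch at this level, so the full 1/3 passes to Gudrun's issue by representation.
The 1/3 is divided into 3 equal shares of 1/9 among Hakon, Ragna, Magnus.
Hakon is living and takes 1/9.
Ragna is living and takes 1/9.
Magnus is living and takes 1/9.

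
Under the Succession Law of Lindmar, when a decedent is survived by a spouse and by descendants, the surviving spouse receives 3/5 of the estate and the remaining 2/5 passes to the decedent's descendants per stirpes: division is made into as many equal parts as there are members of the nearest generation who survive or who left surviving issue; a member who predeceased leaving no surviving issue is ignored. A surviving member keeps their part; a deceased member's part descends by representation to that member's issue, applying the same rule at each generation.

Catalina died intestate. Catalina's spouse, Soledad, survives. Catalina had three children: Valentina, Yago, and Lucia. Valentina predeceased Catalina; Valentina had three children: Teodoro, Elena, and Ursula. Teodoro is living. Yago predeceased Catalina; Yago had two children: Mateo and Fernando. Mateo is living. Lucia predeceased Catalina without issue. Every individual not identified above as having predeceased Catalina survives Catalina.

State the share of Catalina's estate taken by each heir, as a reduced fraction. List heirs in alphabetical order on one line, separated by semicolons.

Soledad, as surviving spouse, takes 3/5.
The remaining 2/5 passes to Catalina's descendants per stirpes.
Lucia left no surviving issue, so that branch lapses and is disregarded.
The 2/5 is divided into 2 equal shares of 1/5 among Valentina, Yago.
Valentina predeceased; the 1/5 allotted to Valentina's branch passes to Valentina's issue by representation.
The 1/5 is divided into 3 equal shares of 1/15 among Teodoro, Elena, Ursula.
Teodoro is living and takes 1/15.
Elena is living and takes 1/15.
Ursula is living and takes 1/15.
Yago predeceased; the 1/5 allotted to Yago's branch passes to Yago's issue by representation.
The 1/5 is divided into 2 equal shares of 1/10 among Mateo, Fernando.
Mateo is living and takes 1/10.
Fernando is living and takes 1/10.

Elena 1/15; Fernando 1/10; Mateo 1/10; Soledad 3/5; Teodoro 1/15; Ursula 1/15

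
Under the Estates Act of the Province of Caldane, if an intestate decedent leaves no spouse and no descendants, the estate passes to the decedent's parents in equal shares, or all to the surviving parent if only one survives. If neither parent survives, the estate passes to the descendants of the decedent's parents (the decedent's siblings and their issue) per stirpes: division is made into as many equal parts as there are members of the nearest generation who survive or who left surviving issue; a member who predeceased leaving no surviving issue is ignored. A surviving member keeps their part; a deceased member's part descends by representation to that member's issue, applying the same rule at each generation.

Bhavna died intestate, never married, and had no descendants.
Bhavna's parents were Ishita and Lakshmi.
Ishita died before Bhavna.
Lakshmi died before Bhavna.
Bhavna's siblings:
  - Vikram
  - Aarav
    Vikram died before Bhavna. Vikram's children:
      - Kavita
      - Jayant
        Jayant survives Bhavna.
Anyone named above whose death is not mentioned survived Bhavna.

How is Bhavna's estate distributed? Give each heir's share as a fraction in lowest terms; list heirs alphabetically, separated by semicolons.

Aarav 1/2; Jayant 1/4; Kavita 1/4

Neither parent survives and there are no descendants, so the estate passes to Bhavna's siblings and their issue per stirpes.
The estate is divided into 2 equal shares of 1/2 among Vikram, Aarav.
Vikram predeceased; the 1/2 allotted to Vikram's branch passes to Vikram's issue by representation.
The 1/2 is divided into 2 equal shares of 1/4 among Kavita, Jayant.
Kavita is living and takes 1/4.
Jayant is living and takes 1/4.
Aarav is living and takes 1/2.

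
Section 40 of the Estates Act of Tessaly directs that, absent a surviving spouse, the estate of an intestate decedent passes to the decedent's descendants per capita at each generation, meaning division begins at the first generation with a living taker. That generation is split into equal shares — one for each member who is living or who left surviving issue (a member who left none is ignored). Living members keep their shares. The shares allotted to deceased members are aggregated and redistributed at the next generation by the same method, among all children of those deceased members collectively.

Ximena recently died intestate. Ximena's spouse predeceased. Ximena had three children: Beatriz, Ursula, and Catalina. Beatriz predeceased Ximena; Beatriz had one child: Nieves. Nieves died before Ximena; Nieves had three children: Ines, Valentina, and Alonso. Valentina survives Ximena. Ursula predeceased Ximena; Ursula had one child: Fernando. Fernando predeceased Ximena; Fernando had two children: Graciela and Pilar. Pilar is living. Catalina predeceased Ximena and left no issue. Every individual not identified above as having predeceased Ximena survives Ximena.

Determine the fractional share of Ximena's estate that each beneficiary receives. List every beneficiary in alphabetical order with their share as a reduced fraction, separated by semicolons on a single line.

Alonso 1/5; Graciela 1/5; Ines 1/5; Pilar 1/5; Valentina 1/5

There is no surviving spouse, so the entire estate passes to Ximena's descendants per capita at each generation.
No one at generation 1 (Beatriz, Ursula) is living; moving to the next generation.
No one at generation 2 (Nieves, Fernando) is living; moving to the next generation.
At generation 3 (Ines, Valentina, Alonso, Graciela, Pilar) there are 5 shares of (1)/5 = 1/5 each.
Living: Ines, Valentina, Alonso, Graciela, and Pilar — each takes 1/5.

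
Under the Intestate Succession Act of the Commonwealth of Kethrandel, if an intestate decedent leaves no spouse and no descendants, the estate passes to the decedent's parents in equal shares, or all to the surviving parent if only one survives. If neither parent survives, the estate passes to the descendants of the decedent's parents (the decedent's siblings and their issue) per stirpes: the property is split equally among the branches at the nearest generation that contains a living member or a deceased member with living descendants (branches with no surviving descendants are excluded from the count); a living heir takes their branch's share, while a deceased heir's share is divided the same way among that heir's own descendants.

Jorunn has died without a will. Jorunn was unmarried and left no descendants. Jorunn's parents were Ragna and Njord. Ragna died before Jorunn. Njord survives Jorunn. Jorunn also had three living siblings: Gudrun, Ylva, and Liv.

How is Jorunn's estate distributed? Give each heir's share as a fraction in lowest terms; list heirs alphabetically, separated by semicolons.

Only one parent, Njord, survives, so Njord takes the entire estate. The siblings take nothing because a surviving parent has priority.

Njord 1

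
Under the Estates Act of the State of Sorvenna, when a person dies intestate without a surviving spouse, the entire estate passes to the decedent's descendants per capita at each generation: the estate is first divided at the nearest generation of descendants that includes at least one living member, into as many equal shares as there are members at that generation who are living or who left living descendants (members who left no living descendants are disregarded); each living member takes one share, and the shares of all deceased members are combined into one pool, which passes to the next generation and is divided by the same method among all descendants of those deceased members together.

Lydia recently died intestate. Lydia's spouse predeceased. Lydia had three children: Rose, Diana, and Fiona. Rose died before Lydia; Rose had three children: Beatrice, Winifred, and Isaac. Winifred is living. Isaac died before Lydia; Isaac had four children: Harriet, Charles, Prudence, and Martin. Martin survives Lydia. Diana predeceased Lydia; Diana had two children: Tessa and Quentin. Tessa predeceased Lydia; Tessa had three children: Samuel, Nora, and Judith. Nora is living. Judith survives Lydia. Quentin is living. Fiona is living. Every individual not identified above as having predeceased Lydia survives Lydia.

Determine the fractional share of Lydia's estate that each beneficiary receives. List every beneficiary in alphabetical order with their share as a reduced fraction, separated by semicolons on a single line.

There is no surviving spouse, so the entire estate passes to Lydia's descendants per capita at each generation.
At generation 1 (Rose, Diana, Fiona) there are 3 shares of (1)/3 = 1/3 each.
Living: Fiona — each takes 1/3.
Deceased: Rose and Diana. Their combined 2/3 is pooled and carried to generation 2.
At generation 2 (Beatrice, Winifred, Isaac, Tessa, Quentin) there are 5 shares of (2/3)/5 = 2/15 each.
Living: Beatrice, Winifred, and Quentin — each takes 2/15.
Deceased: Isaac and Tessa. Their combined 4/15 is pooled and carried to generation 3.
At generation 3 (Harriet, Charles, Prudence, Martin, Samuel, Nora, Judith) there are 7 shares of (4/15)/7 = 4/105 each.
Living: Harriet, Charles, Prudence, Martin, Samuel, Nora, and Judith — each takes 4/105.

Beatrice 2/15; Charles 4/105; Fiona 1/3; Harriet 4/105; Judith 4/105; Martin 4/105; Nora 4/105; Prudence 4/105; Quentin 2/15; Samuel 4/105; Winifred 2/15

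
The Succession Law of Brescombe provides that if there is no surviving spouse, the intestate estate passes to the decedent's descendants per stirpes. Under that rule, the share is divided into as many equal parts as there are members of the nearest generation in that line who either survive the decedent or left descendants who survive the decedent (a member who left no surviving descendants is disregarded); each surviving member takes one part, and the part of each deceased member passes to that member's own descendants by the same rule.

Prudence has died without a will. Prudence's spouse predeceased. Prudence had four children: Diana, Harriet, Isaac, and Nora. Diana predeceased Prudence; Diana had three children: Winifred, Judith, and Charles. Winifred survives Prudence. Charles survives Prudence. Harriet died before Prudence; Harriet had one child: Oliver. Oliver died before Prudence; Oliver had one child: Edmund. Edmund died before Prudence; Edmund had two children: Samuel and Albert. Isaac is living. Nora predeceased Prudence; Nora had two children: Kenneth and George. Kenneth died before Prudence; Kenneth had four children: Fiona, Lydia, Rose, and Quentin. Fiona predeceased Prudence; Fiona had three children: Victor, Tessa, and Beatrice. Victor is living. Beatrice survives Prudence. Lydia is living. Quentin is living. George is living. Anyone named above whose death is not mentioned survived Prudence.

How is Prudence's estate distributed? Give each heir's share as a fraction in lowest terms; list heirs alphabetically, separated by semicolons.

Albert 1/8; Beatrice 1/96; Charles 1/12; George 1/8; Isaac 1/4; Judith 1/12; Lydia 1/32; Quentin 1/32; Rose 1/32; Samuel 1/8; Tessa 1/96; Victor 1/96; Winifred 1/12

There is no surviving spouse, so the entire estate passes to Prudence's descendants per stirpes.
The estate is divided into 4 equal shares of 1/4 among Diana, Harriet, Isaac, Nora.
Diana predeceased; the 1/4 allotted to Diana's branch passes to Diana's issue by representation.
The 1/4 is divided into 3 equal shares of 1/12 among Winifred, Judith, Charles.
Winifred is living and takes 1/12.
Judith is living and takes 1/12.
Charles is living and takes 1/12.
Harriet predeceased; the 1/4 allotted to Harriet's branch passes to Harriet's issue by representation.
Oliver's line is the sole branch at this level, so the full 1/4 passes to Oliver's issue by representation.
Edmund's line is the sole branch at this level, so the full 1/4 passes to Edmund's issue by representation.
The 1/4 is divided into 2 equal shares of 1/8 among Samuel, Albert.
Samuel is living and takes 1/8.
Albert is living and takes 1/8.
Isaac is living and takes 1/4.
Nora predeceased; the 1/4 allotted to Nora's branch passes to Nora's issue by representation.
The 1/4 is divided into 2 equal shares of 1/8 among Kenneth, George.
Kenneth predeceased; the 1/8 allotted to Kenneth's branch passes to Kenneth's issue by representation.
The 1/8 is divided into 4 equal shares of 1/32 among Fiona, Lydia, Rose, Quentin.
Fiona predeceased; the 1/32 allotted to Fiona's branch passes to Fiona's issue by representation.
The 1/32 is divided into 3 equal shares of 1/96 among Victor, Tessa, Beatrice.
Victor is living and takes 1/96.
Tessa is living and takes 1/96.
Beatrice is living and takes 1/96.
Lydia is living and takes 1/32.
Rose is living and takes 1/32.
Quentin is living and takes 1/32.
George is living and takes 1/8.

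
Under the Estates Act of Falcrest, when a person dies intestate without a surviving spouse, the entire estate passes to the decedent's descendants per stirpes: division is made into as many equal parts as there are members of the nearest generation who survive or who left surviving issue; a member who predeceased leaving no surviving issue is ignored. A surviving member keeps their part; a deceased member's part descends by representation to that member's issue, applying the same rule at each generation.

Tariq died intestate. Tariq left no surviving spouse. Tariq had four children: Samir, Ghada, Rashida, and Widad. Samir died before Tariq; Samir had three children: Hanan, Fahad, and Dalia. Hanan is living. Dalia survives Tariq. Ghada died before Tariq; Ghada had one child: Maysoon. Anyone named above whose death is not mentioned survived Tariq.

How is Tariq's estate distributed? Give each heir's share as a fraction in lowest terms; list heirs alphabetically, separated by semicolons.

There is no surviving spouse, so the entire estate passes to Tariq's descendants per stirpes.
The estate is divided into 4 equal shares of 1/4 among Samir, Ghada, Rashida, Widad.
Samir predeceased; the 1/4 allotted to Samir's branch passes to Samir's issue by representation.
The 1/4 is divided into 3 equal shares of 1/12 among Hanan, Fahad, Dalia.
Hanan is living and takes 1/12.
Fahad is living and takes 1/12.
Dalia is living and takes 1/12.
Ghada predeceased; the 1/4 allotted to Ghada's branch passes to Ghada's issue by representation.
Maysoon is the sole taker at this level and receives the full 1/4.
Rashida is living and takes 1/4.
Widad is living and takes 1/4.

Dalia 1/12; Fahad 1/12; Hanan 1/12; Maysoon 1/4; Rashida 1/4; Widad 1/4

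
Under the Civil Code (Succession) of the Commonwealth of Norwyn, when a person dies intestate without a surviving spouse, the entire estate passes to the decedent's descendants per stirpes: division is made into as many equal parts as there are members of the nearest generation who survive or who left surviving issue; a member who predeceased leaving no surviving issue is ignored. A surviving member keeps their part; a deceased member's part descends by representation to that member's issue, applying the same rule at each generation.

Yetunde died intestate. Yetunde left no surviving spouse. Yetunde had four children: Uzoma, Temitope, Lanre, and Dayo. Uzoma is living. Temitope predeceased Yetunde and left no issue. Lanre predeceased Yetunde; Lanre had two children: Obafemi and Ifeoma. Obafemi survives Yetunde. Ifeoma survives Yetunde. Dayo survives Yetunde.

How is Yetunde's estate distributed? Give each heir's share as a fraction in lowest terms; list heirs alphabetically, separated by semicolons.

There is no surviving spouse, so the entire estate passes to Yetunde's descendants per stirpes.
Temitope left no surviving issue, so that branch lapses and is disregarded.
The estate is divided into 3 equal shares of 1/3 among Uzoma, Lanre, Dayo.
Uzoma is living and takes 1/3.
Lanre predeceased; the 1/3 allotted to Lanre's branch passes to Lanre's issue by representation.
The 1/3 is divided into 2 equal shares of 1/6 among Obafemi, Ifeoma.
Obafemi is living and takes 1/6.
Ifeoma is living and takes 1/6.
Dayo is living and takes 1/3.

Dayo 1/3; Ifeoma 1/6; Obafemi 1/6; Uzoma 1/3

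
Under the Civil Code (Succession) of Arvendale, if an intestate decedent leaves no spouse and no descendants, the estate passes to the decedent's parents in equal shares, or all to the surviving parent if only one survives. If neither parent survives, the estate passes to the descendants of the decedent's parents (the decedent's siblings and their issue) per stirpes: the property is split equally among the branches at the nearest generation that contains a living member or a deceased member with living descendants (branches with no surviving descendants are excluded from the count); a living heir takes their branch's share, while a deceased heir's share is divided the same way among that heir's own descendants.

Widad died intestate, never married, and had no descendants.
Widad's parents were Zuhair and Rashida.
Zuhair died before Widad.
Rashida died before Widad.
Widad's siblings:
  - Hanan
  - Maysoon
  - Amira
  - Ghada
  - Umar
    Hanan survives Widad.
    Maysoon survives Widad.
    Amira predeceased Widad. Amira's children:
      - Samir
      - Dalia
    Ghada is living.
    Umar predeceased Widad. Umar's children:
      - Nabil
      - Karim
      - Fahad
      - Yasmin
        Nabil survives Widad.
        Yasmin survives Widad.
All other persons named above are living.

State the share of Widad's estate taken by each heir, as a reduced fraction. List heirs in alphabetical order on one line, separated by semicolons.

Neither parent survives and there are no descendants, so the estate passes to Widad's siblings and their issue per stirpes.
The estate is divided into 5 equal shares of 1/5 among Hanan, Maysoon, Amira, Ghada, Umar.
Hanan is living and takes 1/5.
Maysoon is living and takes 1/5.
Amira predeceased; the 1/5 allotted to Amira's branch passes to Amira's issue by representation.
The 1/5 is divided into 2 equal shares of 1/10 among Samir, Dalia.
Samir is living and takes 1/10.
Dalia is living and takes 1/10.
Ghada is living and takes 1/5.
Umar predeceased; the 1/5 allotted to Umar's branch passes to Umar's issue by representation.
The 1/5 is divided into 4 equal shares of 1/20 among Nabil, Karim, Fahad, Yasmin.
Nabil is living and takes 1/20.
Karim is living and takes 1/20.
Fahad is living and takes 1/20.
Yasmin is living and takes 1/20.

Dalia 1/10; Fahad 1/20; Ghada 1/5; Hanan 1/5; Karim 1/20; Maysoon 1/5; Nabil 1/20; Samir 1/10; Yasmin 1/20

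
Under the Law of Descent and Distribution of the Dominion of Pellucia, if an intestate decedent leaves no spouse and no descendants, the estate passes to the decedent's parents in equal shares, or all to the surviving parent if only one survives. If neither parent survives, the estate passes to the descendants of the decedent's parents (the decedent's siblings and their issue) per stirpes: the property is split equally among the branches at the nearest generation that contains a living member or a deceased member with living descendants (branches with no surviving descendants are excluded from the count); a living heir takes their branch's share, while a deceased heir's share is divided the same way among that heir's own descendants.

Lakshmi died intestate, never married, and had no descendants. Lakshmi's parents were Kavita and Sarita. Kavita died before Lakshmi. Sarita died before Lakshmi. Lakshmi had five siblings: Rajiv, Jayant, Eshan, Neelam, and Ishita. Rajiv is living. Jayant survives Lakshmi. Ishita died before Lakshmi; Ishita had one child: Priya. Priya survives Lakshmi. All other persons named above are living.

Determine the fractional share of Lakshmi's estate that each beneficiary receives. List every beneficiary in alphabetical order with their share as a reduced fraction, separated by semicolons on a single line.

Eshan 1/5; Jayant 1/5; Neelam 1/5; Priya 1/5; Rajiv 1/5

Neither parent survives and there are no descendants, so the estate passes to Lakshmi's siblings and their issue per stirpes.
The estate is divided into 5 equal shares of 1/5 among Rajiv, Jayant, Eshan, Neelam, Ishita.
Rajiv is living and takes 1/5.
Jayant is living and takes 1/5.
Eshan is living and takes 1/5.
Neelam is living and takes 1/5.
Ishita predeceased; the 1/5 allotted to Ishita's branch passes to Ishita's issue by representation.
Priya is the sole taker at this level and receives the full 1/5.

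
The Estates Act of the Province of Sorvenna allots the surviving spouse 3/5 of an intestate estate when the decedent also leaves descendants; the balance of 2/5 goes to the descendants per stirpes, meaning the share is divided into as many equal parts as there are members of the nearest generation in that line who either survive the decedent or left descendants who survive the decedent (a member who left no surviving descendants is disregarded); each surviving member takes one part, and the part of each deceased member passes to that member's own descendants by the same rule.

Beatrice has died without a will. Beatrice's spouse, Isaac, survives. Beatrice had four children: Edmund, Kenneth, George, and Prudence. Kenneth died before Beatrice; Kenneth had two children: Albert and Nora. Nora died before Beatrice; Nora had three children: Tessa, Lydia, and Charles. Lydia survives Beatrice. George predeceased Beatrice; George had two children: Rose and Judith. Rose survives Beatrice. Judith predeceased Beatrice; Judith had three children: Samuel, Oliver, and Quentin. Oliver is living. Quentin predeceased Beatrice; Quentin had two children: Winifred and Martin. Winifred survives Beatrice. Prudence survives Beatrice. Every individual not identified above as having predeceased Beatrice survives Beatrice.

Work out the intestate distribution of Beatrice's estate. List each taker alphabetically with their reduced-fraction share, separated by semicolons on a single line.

Isaac, as surviving spouse, takes 3/5.
The remaining 2/5 passes to Beatrice's descendants per stirpes.
The 2/5 is divided into 4 equal shares of 1/10 among Edmund, Kenneth, George, Prudence.
Edmund is living and takes 1/10.
Kenneth predeceased; the 1/10 allotted to Kenneth's branch passes to Kenneth's issue by representation.
The 1/10 is divided into 2 equal shares of 1/20 among Albert, Nora.
Albert is living and takes 1/20.
Nora predeceased; the 1/20 allotted to Nora's branch passes to Nora's issue by representation.
The 1/20 is divided into 3 equal shares of 1/60 among Tessa, Lydia, Charles.
Tessa is living and takes 1/60.
Lydia is living and takes 1/60.
Charles is living and takes 1/60.
George predeceased; the 1/10 allotted to George's branch passes to George's issue by representation.
The 1/10 is divided into 2 equal shares of 1/20 among Rose, Judith.
Rose is living and takes 1/20.
Judith predeceased; the 1/20 allotted to Judith's branch passes to Judith's issue by representation.
The 1/20 is divided into 3 equal shares of 1/60 among Samuel, Oliver, Quentin.
Samuel is living and takes 1/60.
Oliver is living and takes 1/60.
Quentin predeceased; the 1/60 allotted to Quentin's branch passes to Quentin's issue by representation.
The 1/60 is divided into 2 equal shares of 1/120 among Winifred, Martin.
Winifred is living and takes 1/120.
Martin is living and takes 1/120.
Prudence is living and takes 1/10.

Albert 1/20; Charles 1/60; Edmund 1/10; Isaac 3/5; Lydia 1/60; Martin 1/120; Oliver 1/60; Prudence 1/10; Rose 1/20; Samuel 1/60; Tessa 1/60; Winifred 1/120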